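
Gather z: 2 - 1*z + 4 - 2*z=6 - 3*z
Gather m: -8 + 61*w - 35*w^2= -35*w^2 + 61*w - 8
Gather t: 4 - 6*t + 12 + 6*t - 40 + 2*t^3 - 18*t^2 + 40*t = 2*t^3 - 18*t^2 + 40*t - 24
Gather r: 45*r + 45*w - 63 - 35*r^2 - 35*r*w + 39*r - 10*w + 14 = -35*r^2 + r*(84 - 35*w) + 35*w - 49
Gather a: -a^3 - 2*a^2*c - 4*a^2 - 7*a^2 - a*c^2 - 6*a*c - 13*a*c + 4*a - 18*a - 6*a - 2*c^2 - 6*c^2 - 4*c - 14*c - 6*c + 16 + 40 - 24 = -a^3 + a^2*(-2*c - 11) + a*(-c^2 - 19*c - 20) - 8*c^2 - 24*c + 32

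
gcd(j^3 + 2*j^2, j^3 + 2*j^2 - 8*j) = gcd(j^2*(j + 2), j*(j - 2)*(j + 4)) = j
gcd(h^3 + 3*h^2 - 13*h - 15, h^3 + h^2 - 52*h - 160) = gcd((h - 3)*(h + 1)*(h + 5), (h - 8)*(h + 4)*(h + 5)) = h + 5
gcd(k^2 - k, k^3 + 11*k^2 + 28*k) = k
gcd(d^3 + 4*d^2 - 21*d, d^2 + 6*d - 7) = d + 7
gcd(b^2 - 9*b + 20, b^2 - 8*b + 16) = b - 4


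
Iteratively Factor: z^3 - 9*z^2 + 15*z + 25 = (z - 5)*(z^2 - 4*z - 5) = (z - 5)*(z + 1)*(z - 5)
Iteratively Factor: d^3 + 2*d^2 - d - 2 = (d + 1)*(d^2 + d - 2) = (d - 1)*(d + 1)*(d + 2)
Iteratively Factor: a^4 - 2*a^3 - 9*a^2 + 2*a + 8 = (a + 2)*(a^3 - 4*a^2 - a + 4) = (a - 1)*(a + 2)*(a^2 - 3*a - 4) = (a - 4)*(a - 1)*(a + 2)*(a + 1)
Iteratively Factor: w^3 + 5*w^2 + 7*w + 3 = (w + 1)*(w^2 + 4*w + 3) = (w + 1)*(w + 3)*(w + 1)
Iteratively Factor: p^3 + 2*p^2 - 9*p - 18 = (p + 2)*(p^2 - 9) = (p + 2)*(p + 3)*(p - 3)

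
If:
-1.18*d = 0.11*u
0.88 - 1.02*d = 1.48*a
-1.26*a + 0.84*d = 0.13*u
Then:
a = 0.43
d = 0.24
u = -2.59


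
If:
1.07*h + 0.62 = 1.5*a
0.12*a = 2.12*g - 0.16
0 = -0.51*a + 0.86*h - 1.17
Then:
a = 2.40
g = 0.21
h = 2.78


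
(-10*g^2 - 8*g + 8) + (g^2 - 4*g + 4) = -9*g^2 - 12*g + 12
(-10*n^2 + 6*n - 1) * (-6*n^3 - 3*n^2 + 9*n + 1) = 60*n^5 - 6*n^4 - 102*n^3 + 47*n^2 - 3*n - 1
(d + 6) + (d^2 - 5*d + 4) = d^2 - 4*d + 10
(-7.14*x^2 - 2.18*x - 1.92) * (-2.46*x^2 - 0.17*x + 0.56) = 17.5644*x^4 + 6.5766*x^3 + 1.0954*x^2 - 0.8944*x - 1.0752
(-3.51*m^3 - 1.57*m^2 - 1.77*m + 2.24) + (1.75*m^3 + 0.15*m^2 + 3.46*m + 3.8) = -1.76*m^3 - 1.42*m^2 + 1.69*m + 6.04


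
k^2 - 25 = (k - 5)*(k + 5)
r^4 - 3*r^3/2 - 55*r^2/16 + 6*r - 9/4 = (r - 2)*(r - 3/4)^2*(r + 2)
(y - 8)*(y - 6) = y^2 - 14*y + 48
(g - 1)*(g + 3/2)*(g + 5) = g^3 + 11*g^2/2 + g - 15/2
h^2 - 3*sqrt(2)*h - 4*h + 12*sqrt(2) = (h - 4)*(h - 3*sqrt(2))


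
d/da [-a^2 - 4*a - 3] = -2*a - 4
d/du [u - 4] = 1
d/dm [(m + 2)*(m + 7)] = 2*m + 9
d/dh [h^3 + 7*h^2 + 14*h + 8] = 3*h^2 + 14*h + 14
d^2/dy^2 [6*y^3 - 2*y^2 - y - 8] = 36*y - 4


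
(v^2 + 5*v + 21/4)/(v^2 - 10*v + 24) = (v^2 + 5*v + 21/4)/(v^2 - 10*v + 24)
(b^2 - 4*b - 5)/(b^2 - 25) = (b + 1)/(b + 5)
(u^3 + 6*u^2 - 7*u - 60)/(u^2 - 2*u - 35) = (u^2 + u - 12)/(u - 7)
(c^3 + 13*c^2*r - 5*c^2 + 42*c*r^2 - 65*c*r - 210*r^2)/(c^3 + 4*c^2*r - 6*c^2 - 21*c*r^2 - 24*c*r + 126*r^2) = (-c^2 - 6*c*r + 5*c + 30*r)/(-c^2 + 3*c*r + 6*c - 18*r)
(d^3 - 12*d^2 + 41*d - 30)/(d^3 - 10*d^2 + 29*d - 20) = (d - 6)/(d - 4)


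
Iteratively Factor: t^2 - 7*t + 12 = (t - 4)*(t - 3)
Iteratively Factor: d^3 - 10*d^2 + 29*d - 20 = (d - 1)*(d^2 - 9*d + 20) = (d - 4)*(d - 1)*(d - 5)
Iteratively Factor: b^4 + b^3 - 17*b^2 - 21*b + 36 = (b - 1)*(b^3 + 2*b^2 - 15*b - 36) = (b - 1)*(b + 3)*(b^2 - b - 12) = (b - 4)*(b - 1)*(b + 3)*(b + 3)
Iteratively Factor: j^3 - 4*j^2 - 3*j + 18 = (j - 3)*(j^2 - j - 6) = (j - 3)*(j + 2)*(j - 3)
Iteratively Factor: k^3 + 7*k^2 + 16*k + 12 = (k + 3)*(k^2 + 4*k + 4) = (k + 2)*(k + 3)*(k + 2)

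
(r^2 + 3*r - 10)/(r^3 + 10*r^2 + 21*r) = (r^2 + 3*r - 10)/(r*(r^2 + 10*r + 21))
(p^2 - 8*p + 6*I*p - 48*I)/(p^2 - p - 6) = (p^2 + p*(-8 + 6*I) - 48*I)/(p^2 - p - 6)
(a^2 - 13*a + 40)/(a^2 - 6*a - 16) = (a - 5)/(a + 2)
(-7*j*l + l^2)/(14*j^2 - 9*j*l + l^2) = -l/(2*j - l)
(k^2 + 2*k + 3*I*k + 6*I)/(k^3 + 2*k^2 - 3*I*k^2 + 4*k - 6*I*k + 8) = (k + 3*I)/(k^2 - 3*I*k + 4)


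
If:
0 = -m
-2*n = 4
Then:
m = 0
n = -2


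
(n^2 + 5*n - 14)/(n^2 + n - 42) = (n - 2)/(n - 6)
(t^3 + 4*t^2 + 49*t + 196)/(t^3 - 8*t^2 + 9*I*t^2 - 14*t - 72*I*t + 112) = (t^2 + t*(4 - 7*I) - 28*I)/(t^2 + 2*t*(-4 + I) - 16*I)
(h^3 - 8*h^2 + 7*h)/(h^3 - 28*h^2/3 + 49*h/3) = 3*(h - 1)/(3*h - 7)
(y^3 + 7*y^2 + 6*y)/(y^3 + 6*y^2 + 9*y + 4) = y*(y + 6)/(y^2 + 5*y + 4)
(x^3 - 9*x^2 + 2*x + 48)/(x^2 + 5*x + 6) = (x^2 - 11*x + 24)/(x + 3)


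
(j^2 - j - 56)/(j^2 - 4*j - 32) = (j + 7)/(j + 4)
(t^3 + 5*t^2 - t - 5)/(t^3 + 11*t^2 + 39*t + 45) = (t^2 - 1)/(t^2 + 6*t + 9)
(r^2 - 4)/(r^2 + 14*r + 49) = (r^2 - 4)/(r^2 + 14*r + 49)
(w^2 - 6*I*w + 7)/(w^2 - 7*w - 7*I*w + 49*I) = (w + I)/(w - 7)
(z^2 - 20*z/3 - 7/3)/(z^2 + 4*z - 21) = (3*z^2 - 20*z - 7)/(3*(z^2 + 4*z - 21))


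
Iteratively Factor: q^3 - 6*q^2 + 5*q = (q)*(q^2 - 6*q + 5) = q*(q - 5)*(q - 1)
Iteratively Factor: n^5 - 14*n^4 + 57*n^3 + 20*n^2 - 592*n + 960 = (n + 3)*(n^4 - 17*n^3 + 108*n^2 - 304*n + 320) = (n - 5)*(n + 3)*(n^3 - 12*n^2 + 48*n - 64) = (n - 5)*(n - 4)*(n + 3)*(n^2 - 8*n + 16) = (n - 5)*(n - 4)^2*(n + 3)*(n - 4)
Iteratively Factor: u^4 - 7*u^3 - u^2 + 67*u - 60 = (u + 3)*(u^3 - 10*u^2 + 29*u - 20) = (u - 4)*(u + 3)*(u^2 - 6*u + 5) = (u - 5)*(u - 4)*(u + 3)*(u - 1)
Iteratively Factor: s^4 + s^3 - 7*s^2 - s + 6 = (s - 1)*(s^3 + 2*s^2 - 5*s - 6) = (s - 1)*(s + 3)*(s^2 - s - 2) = (s - 1)*(s + 1)*(s + 3)*(s - 2)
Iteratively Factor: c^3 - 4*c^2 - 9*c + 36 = (c + 3)*(c^2 - 7*c + 12) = (c - 4)*(c + 3)*(c - 3)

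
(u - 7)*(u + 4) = u^2 - 3*u - 28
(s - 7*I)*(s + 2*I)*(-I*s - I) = -I*s^3 - 5*s^2 - I*s^2 - 5*s - 14*I*s - 14*I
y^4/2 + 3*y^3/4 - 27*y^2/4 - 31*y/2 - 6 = (y/2 + 1)*(y - 4)*(y + 1/2)*(y + 3)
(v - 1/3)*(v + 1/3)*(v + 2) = v^3 + 2*v^2 - v/9 - 2/9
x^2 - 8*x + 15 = (x - 5)*(x - 3)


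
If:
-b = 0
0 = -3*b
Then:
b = 0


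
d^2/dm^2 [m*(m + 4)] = 2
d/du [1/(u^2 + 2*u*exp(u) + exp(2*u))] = -(2*exp(u) + 2)/(u^3 + 3*u^2*exp(u) + 3*u*exp(2*u) + exp(3*u))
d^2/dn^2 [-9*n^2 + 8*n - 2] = -18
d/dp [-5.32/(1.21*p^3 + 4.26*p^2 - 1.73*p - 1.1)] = (19.3116*p^2 + 45.3264*p - 9.2036)/(1.21*p^3 + 4.26*p^2 - 1.73*p - 1.1)^2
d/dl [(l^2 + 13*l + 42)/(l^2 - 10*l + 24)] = (-23*l^2 - 36*l + 732)/(l^4 - 20*l^3 + 148*l^2 - 480*l + 576)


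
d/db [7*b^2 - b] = 14*b - 1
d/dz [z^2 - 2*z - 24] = 2*z - 2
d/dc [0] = 0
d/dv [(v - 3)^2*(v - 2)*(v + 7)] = 4*v^3 - 3*v^2 - 70*v + 129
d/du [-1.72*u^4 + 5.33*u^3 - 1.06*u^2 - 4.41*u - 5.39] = -6.88*u^3 + 15.99*u^2 - 2.12*u - 4.41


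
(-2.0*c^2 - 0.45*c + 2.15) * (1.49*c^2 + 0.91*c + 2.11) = -2.98*c^4 - 2.4905*c^3 - 1.426*c^2 + 1.007*c + 4.5365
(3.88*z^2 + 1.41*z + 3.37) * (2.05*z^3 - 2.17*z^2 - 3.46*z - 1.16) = 7.954*z^5 - 5.5291*z^4 - 9.576*z^3 - 16.6923*z^2 - 13.2958*z - 3.9092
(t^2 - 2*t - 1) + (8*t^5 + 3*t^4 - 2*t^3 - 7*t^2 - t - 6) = 8*t^5 + 3*t^4 - 2*t^3 - 6*t^2 - 3*t - 7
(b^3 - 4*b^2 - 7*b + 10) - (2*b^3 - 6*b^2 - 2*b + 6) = -b^3 + 2*b^2 - 5*b + 4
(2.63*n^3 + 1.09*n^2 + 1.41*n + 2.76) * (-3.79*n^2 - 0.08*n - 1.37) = -9.9677*n^5 - 4.3415*n^4 - 9.0342*n^3 - 12.0665*n^2 - 2.1525*n - 3.7812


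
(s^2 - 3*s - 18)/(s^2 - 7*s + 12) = (s^2 - 3*s - 18)/(s^2 - 7*s + 12)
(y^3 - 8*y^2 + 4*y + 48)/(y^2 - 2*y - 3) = (-y^3 + 8*y^2 - 4*y - 48)/(-y^2 + 2*y + 3)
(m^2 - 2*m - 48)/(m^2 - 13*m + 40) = (m + 6)/(m - 5)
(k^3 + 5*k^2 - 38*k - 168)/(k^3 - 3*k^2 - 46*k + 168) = (k + 4)/(k - 4)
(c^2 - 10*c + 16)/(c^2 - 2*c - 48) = (c - 2)/(c + 6)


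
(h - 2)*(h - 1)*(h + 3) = h^3 - 7*h + 6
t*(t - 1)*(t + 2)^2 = t^4 + 3*t^3 - 4*t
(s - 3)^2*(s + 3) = s^3 - 3*s^2 - 9*s + 27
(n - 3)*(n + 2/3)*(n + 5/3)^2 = n^4 + n^3 - 7*n^2 - 355*n/27 - 50/9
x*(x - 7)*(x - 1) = x^3 - 8*x^2 + 7*x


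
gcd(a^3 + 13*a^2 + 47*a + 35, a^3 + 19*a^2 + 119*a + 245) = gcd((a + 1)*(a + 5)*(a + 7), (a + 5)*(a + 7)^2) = a^2 + 12*a + 35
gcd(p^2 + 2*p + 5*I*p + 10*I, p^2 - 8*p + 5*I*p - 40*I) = p + 5*I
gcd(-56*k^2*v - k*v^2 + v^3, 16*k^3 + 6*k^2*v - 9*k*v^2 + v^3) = -8*k + v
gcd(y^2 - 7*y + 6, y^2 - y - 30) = y - 6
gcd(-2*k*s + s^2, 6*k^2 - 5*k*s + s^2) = -2*k + s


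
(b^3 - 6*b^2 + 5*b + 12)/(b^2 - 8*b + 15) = (b^2 - 3*b - 4)/(b - 5)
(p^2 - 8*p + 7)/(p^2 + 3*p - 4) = (p - 7)/(p + 4)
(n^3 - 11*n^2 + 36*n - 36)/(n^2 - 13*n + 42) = (n^2 - 5*n + 6)/(n - 7)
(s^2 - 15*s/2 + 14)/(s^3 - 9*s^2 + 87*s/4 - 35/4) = 2*(s - 4)/(2*s^2 - 11*s + 5)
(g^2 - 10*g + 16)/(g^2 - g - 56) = (g - 2)/(g + 7)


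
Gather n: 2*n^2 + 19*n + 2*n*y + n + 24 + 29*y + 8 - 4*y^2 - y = 2*n^2 + n*(2*y + 20) - 4*y^2 + 28*y + 32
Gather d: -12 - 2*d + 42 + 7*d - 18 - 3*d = 2*d + 12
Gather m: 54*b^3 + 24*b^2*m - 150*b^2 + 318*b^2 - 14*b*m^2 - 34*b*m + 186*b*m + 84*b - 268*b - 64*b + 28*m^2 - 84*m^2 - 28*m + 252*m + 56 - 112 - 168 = 54*b^3 + 168*b^2 - 248*b + m^2*(-14*b - 56) + m*(24*b^2 + 152*b + 224) - 224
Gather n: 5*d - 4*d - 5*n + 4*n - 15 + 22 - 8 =d - n - 1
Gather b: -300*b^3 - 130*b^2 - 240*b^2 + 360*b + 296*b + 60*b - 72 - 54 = -300*b^3 - 370*b^2 + 716*b - 126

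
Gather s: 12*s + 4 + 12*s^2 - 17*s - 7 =12*s^2 - 5*s - 3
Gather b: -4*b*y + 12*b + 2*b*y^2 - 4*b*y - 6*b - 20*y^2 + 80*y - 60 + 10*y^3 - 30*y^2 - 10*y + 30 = b*(2*y^2 - 8*y + 6) + 10*y^3 - 50*y^2 + 70*y - 30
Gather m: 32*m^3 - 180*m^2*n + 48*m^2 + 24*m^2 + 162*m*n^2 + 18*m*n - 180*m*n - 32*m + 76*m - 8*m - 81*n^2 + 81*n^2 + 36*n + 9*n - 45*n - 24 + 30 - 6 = 32*m^3 + m^2*(72 - 180*n) + m*(162*n^2 - 162*n + 36)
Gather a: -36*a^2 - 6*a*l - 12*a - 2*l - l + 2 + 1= -36*a^2 + a*(-6*l - 12) - 3*l + 3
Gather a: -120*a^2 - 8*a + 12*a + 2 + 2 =-120*a^2 + 4*a + 4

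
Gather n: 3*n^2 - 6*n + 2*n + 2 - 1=3*n^2 - 4*n + 1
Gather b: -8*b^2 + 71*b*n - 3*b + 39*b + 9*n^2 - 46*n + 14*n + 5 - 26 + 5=-8*b^2 + b*(71*n + 36) + 9*n^2 - 32*n - 16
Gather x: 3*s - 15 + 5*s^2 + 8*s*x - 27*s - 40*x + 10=5*s^2 - 24*s + x*(8*s - 40) - 5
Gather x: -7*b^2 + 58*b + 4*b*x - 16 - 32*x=-7*b^2 + 58*b + x*(4*b - 32) - 16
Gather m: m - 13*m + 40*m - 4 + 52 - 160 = 28*m - 112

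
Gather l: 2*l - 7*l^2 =-7*l^2 + 2*l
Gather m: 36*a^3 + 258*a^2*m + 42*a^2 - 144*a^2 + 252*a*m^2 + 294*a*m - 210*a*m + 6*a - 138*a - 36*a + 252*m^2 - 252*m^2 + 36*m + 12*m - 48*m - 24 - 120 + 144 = 36*a^3 - 102*a^2 + 252*a*m^2 - 168*a + m*(258*a^2 + 84*a)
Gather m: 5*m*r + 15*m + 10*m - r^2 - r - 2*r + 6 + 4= m*(5*r + 25) - r^2 - 3*r + 10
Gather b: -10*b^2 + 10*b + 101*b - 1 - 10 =-10*b^2 + 111*b - 11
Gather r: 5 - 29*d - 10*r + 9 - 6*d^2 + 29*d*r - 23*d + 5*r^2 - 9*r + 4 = -6*d^2 - 52*d + 5*r^2 + r*(29*d - 19) + 18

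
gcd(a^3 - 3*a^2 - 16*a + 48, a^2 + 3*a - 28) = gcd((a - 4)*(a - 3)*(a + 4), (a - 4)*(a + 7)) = a - 4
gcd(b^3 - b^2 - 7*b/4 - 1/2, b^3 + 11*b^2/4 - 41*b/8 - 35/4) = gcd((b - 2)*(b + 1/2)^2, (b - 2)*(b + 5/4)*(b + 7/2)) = b - 2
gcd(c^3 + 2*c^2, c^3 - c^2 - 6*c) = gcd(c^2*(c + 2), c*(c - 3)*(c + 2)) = c^2 + 2*c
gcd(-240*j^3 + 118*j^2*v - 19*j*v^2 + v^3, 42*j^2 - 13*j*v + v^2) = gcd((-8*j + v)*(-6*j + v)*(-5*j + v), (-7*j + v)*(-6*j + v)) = -6*j + v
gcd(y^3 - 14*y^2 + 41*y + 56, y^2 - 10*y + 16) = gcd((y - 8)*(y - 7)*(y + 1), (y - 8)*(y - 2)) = y - 8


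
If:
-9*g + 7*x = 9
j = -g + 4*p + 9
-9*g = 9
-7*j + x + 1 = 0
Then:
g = -1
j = 1/7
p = -69/28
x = 0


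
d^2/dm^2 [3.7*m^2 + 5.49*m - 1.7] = 7.40000000000000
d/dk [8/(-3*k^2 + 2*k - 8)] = 16*(3*k - 1)/(3*k^2 - 2*k + 8)^2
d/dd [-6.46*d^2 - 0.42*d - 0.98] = -12.92*d - 0.42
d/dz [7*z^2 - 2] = 14*z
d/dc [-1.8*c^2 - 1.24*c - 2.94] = -3.6*c - 1.24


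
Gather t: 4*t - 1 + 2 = 4*t + 1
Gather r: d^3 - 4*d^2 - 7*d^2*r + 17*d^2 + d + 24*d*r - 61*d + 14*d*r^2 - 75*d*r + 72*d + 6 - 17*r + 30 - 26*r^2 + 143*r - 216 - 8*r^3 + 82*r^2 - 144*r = d^3 + 13*d^2 + 12*d - 8*r^3 + r^2*(14*d + 56) + r*(-7*d^2 - 51*d - 18) - 180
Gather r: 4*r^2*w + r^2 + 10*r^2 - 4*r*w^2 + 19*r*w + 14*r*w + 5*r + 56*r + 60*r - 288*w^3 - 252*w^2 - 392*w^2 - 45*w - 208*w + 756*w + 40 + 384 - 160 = r^2*(4*w + 11) + r*(-4*w^2 + 33*w + 121) - 288*w^3 - 644*w^2 + 503*w + 264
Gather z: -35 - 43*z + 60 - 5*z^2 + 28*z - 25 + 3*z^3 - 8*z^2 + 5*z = 3*z^3 - 13*z^2 - 10*z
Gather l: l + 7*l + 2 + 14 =8*l + 16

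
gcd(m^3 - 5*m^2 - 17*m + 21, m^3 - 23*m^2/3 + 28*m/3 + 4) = 1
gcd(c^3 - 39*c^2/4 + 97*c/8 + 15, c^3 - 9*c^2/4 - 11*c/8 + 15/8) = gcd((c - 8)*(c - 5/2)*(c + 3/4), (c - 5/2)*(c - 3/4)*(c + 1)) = c - 5/2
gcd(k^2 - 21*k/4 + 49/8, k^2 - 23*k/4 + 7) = k - 7/4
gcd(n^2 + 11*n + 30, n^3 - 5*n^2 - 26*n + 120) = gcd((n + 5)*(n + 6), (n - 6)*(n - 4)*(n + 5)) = n + 5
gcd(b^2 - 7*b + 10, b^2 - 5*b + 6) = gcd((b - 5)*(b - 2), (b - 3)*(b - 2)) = b - 2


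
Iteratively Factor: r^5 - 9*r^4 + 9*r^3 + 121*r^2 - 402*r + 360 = (r - 5)*(r^4 - 4*r^3 - 11*r^2 + 66*r - 72) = (r - 5)*(r - 3)*(r^3 - r^2 - 14*r + 24) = (r - 5)*(r - 3)*(r + 4)*(r^2 - 5*r + 6) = (r - 5)*(r - 3)*(r - 2)*(r + 4)*(r - 3)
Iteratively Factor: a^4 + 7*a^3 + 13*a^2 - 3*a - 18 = (a + 3)*(a^3 + 4*a^2 + a - 6) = (a + 3)^2*(a^2 + a - 2) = (a + 2)*(a + 3)^2*(a - 1)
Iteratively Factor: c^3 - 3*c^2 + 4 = (c - 2)*(c^2 - c - 2) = (c - 2)*(c + 1)*(c - 2)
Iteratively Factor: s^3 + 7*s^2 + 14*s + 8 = (s + 4)*(s^2 + 3*s + 2) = (s + 2)*(s + 4)*(s + 1)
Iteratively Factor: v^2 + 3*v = (v)*(v + 3)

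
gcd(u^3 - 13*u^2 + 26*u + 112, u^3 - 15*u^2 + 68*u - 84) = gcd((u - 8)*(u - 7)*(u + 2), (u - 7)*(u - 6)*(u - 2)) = u - 7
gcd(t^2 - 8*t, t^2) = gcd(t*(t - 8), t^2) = t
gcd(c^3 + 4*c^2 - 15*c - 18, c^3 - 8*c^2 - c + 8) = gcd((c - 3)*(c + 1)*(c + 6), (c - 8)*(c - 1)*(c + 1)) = c + 1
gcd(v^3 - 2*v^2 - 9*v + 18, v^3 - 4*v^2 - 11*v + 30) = v^2 + v - 6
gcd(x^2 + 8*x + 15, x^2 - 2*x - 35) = x + 5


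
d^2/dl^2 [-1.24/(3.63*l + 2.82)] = -32.678712/(3.63*l + 2.82)^3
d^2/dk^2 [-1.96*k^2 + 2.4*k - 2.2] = -3.92000000000000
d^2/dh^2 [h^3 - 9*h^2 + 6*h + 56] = 6*h - 18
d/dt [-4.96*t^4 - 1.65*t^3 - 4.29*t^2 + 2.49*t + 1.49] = -19.84*t^3 - 4.95*t^2 - 8.58*t + 2.49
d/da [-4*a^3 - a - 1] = -12*a^2 - 1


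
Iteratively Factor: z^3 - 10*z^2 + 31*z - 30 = (z - 3)*(z^2 - 7*z + 10) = (z - 3)*(z - 2)*(z - 5)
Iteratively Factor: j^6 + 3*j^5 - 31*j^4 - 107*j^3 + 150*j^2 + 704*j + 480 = (j - 3)*(j^5 + 6*j^4 - 13*j^3 - 146*j^2 - 288*j - 160) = (j - 3)*(j + 4)*(j^4 + 2*j^3 - 21*j^2 - 62*j - 40) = (j - 5)*(j - 3)*(j + 4)*(j^3 + 7*j^2 + 14*j + 8) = (j - 5)*(j - 3)*(j + 1)*(j + 4)*(j^2 + 6*j + 8) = (j - 5)*(j - 3)*(j + 1)*(j + 2)*(j + 4)*(j + 4)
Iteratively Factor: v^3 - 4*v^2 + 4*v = (v - 2)*(v^2 - 2*v) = (v - 2)^2*(v)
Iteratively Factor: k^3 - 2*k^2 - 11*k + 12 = (k - 4)*(k^2 + 2*k - 3) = (k - 4)*(k + 3)*(k - 1)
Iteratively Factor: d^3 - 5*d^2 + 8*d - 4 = (d - 2)*(d^2 - 3*d + 2) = (d - 2)*(d - 1)*(d - 2)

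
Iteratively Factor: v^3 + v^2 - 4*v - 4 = (v - 2)*(v^2 + 3*v + 2) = (v - 2)*(v + 1)*(v + 2)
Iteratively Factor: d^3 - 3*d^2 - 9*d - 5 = (d - 5)*(d^2 + 2*d + 1) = (d - 5)*(d + 1)*(d + 1)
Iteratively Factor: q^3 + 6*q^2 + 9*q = (q)*(q^2 + 6*q + 9) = q*(q + 3)*(q + 3)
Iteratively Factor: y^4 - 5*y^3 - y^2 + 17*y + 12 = (y + 1)*(y^3 - 6*y^2 + 5*y + 12) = (y + 1)^2*(y^2 - 7*y + 12) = (y - 4)*(y + 1)^2*(y - 3)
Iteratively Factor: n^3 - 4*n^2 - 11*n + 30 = (n + 3)*(n^2 - 7*n + 10) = (n - 5)*(n + 3)*(n - 2)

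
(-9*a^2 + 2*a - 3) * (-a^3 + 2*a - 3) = 9*a^5 - 2*a^4 - 15*a^3 + 31*a^2 - 12*a + 9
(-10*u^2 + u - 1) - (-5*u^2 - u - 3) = -5*u^2 + 2*u + 2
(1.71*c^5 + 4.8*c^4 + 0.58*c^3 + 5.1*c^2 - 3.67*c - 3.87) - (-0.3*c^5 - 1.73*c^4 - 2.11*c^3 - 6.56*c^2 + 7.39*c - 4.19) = 2.01*c^5 + 6.53*c^4 + 2.69*c^3 + 11.66*c^2 - 11.06*c + 0.32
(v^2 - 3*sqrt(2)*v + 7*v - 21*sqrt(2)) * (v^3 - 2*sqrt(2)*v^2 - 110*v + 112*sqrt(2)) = v^5 - 5*sqrt(2)*v^4 + 7*v^4 - 98*v^3 - 35*sqrt(2)*v^3 - 686*v^2 + 442*sqrt(2)*v^2 - 672*v + 3094*sqrt(2)*v - 4704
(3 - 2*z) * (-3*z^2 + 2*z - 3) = 6*z^3 - 13*z^2 + 12*z - 9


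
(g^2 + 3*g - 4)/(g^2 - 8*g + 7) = (g + 4)/(g - 7)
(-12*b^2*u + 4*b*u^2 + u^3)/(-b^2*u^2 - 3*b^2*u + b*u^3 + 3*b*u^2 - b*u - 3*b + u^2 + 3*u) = u*(12*b^2 - 4*b*u - u^2)/(b^2*u^2 + 3*b^2*u - b*u^3 - 3*b*u^2 + b*u + 3*b - u^2 - 3*u)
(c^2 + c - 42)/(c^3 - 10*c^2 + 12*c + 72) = (c + 7)/(c^2 - 4*c - 12)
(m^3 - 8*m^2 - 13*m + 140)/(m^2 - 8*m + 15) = (m^2 - 3*m - 28)/(m - 3)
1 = 1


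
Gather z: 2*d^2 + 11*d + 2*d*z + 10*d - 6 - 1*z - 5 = 2*d^2 + 21*d + z*(2*d - 1) - 11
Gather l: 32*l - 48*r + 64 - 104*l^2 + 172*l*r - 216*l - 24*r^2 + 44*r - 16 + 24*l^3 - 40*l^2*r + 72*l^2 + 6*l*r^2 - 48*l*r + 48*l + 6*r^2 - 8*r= 24*l^3 + l^2*(-40*r - 32) + l*(6*r^2 + 124*r - 136) - 18*r^2 - 12*r + 48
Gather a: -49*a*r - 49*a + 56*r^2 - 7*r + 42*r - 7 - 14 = a*(-49*r - 49) + 56*r^2 + 35*r - 21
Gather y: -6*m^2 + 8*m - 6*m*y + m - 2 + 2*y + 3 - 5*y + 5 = -6*m^2 + 9*m + y*(-6*m - 3) + 6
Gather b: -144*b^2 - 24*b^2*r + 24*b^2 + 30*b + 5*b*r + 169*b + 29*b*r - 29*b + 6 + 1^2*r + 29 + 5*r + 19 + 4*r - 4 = b^2*(-24*r - 120) + b*(34*r + 170) + 10*r + 50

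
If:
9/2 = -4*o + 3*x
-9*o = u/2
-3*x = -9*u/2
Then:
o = -9/170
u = 81/85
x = 243/170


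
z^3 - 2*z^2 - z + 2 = (z - 2)*(z - 1)*(z + 1)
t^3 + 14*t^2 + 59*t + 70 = (t + 2)*(t + 5)*(t + 7)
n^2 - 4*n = n*(n - 4)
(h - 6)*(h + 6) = h^2 - 36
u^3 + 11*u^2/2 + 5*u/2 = u*(u + 1/2)*(u + 5)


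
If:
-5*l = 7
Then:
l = -7/5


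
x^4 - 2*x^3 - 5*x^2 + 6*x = x*(x - 3)*(x - 1)*(x + 2)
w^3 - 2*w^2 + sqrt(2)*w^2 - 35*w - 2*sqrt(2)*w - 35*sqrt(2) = (w - 7)*(w + 5)*(w + sqrt(2))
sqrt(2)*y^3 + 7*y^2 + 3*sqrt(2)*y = y*(y + 3*sqrt(2))*(sqrt(2)*y + 1)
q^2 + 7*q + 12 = (q + 3)*(q + 4)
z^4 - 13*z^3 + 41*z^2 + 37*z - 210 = (z - 7)*(z - 5)*(z - 3)*(z + 2)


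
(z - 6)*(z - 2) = z^2 - 8*z + 12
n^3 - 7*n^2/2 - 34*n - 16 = (n - 8)*(n + 1/2)*(n + 4)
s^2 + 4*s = s*(s + 4)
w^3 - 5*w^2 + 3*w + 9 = (w - 3)^2*(w + 1)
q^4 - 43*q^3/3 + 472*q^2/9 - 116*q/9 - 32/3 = (q - 8)*(q - 6)*(q - 2/3)*(q + 1/3)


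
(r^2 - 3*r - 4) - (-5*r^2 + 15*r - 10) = 6*r^2 - 18*r + 6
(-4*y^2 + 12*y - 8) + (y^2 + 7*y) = -3*y^2 + 19*y - 8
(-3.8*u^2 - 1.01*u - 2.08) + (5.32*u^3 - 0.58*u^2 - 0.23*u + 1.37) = 5.32*u^3 - 4.38*u^2 - 1.24*u - 0.71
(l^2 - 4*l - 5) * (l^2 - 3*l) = l^4 - 7*l^3 + 7*l^2 + 15*l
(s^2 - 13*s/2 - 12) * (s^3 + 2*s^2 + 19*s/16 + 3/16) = s^5 - 9*s^4/2 - 381*s^3/16 - 1009*s^2/32 - 495*s/32 - 9/4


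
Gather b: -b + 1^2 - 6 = -b - 5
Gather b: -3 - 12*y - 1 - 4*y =-16*y - 4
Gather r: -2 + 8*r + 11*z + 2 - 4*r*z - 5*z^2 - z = r*(8 - 4*z) - 5*z^2 + 10*z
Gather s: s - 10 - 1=s - 11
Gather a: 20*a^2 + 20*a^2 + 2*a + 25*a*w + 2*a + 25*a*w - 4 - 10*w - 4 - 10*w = 40*a^2 + a*(50*w + 4) - 20*w - 8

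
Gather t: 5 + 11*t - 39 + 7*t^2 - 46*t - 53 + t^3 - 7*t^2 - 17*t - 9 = t^3 - 52*t - 96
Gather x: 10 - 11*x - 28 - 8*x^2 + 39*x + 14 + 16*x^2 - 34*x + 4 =8*x^2 - 6*x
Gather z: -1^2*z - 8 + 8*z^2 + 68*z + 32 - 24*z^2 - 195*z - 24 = -16*z^2 - 128*z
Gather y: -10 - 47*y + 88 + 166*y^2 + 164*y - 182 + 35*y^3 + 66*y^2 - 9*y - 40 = 35*y^3 + 232*y^2 + 108*y - 144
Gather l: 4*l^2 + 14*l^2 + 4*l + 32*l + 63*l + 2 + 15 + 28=18*l^2 + 99*l + 45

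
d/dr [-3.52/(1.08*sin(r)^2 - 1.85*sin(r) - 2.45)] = (7.6032*sin(r) - 6.512)*cos(r)/(-1.08*sin(r)^2 + 1.85*sin(r) + 2.45)^2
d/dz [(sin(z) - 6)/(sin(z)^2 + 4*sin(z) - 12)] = (12*sin(z) + cos(z)^2 + 11)*cos(z)/(sin(z)^2 + 4*sin(z) - 12)^2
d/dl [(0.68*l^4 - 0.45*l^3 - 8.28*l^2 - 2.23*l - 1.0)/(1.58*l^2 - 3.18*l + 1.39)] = (2.1488*l^5 - 7.1982*l^4 + 6.6428*l^3 + 27.9773*l^2 - 19.8584*l - 6.2797)/(2.4964*l^4 - 10.0488*l^3 + 14.5048*l^2 - 8.8404*l + 1.9321)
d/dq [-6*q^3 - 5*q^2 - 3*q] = -18*q^2 - 10*q - 3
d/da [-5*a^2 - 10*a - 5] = -10*a - 10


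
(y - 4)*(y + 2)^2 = y^3 - 12*y - 16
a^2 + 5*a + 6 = (a + 2)*(a + 3)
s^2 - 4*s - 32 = (s - 8)*(s + 4)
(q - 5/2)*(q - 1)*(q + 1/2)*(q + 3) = q^4 - 33*q^2/4 + 7*q/2 + 15/4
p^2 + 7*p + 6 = (p + 1)*(p + 6)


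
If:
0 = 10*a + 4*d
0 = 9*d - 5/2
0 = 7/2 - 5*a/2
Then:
No Solution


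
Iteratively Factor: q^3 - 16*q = (q + 4)*(q^2 - 4*q) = (q - 4)*(q + 4)*(q)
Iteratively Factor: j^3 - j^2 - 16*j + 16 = (j - 1)*(j^2 - 16) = (j - 1)*(j + 4)*(j - 4)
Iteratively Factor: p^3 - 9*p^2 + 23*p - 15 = (p - 3)*(p^2 - 6*p + 5) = (p - 5)*(p - 3)*(p - 1)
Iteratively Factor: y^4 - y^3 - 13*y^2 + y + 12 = (y + 3)*(y^3 - 4*y^2 - y + 4) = (y - 4)*(y + 3)*(y^2 - 1) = (y - 4)*(y - 1)*(y + 3)*(y + 1)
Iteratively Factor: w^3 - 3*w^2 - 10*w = (w - 5)*(w^2 + 2*w) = w*(w - 5)*(w + 2)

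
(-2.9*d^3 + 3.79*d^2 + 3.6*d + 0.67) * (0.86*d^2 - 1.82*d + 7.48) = -2.494*d^5 + 8.5374*d^4 - 25.4938*d^3 + 22.3734*d^2 + 25.7086*d + 5.0116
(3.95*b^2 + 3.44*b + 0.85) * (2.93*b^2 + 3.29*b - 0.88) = 11.5735*b^4 + 23.0747*b^3 + 10.3321*b^2 - 0.2307*b - 0.748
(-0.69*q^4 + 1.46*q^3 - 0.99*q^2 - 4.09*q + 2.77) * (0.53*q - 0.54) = -0.3657*q^5 + 1.1464*q^4 - 1.3131*q^3 - 1.6331*q^2 + 3.6767*q - 1.4958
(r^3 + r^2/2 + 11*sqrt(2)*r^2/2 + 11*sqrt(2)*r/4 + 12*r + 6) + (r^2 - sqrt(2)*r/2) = r^3 + 3*r^2/2 + 11*sqrt(2)*r^2/2 + 9*sqrt(2)*r/4 + 12*r + 6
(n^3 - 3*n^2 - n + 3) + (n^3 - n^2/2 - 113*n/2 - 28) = 2*n^3 - 7*n^2/2 - 115*n/2 - 25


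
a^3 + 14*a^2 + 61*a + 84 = (a + 3)*(a + 4)*(a + 7)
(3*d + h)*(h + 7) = 3*d*h + 21*d + h^2 + 7*h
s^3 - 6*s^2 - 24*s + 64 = (s - 8)*(s - 2)*(s + 4)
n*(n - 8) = n^2 - 8*n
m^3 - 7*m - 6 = (m - 3)*(m + 1)*(m + 2)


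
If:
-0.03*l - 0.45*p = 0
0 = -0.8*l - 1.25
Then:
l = -1.56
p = 0.10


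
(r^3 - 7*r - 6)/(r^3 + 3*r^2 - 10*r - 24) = (r + 1)/(r + 4)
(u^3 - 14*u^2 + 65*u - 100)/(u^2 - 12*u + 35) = (u^2 - 9*u + 20)/(u - 7)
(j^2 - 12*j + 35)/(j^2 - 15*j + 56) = (j - 5)/(j - 8)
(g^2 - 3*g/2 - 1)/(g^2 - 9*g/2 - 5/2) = (g - 2)/(g - 5)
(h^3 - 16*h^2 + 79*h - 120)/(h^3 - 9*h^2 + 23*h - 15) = (h - 8)/(h - 1)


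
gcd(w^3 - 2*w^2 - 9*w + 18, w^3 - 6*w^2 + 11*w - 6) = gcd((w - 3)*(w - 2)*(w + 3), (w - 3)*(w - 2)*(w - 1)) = w^2 - 5*w + 6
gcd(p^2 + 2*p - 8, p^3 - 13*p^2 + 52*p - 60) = p - 2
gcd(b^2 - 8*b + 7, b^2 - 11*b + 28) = b - 7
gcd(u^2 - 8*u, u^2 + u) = u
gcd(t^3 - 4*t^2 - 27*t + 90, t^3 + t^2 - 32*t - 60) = t^2 - t - 30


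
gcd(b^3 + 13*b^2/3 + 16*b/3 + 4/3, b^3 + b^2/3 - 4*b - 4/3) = b^2 + 7*b/3 + 2/3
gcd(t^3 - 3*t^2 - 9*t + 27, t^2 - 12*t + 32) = 1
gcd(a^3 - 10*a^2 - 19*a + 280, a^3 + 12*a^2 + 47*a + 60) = a + 5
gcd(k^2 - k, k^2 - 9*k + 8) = k - 1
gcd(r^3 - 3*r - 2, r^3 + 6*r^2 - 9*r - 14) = r^2 - r - 2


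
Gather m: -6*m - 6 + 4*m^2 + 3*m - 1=4*m^2 - 3*m - 7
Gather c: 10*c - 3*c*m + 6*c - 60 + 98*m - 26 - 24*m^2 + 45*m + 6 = c*(16 - 3*m) - 24*m^2 + 143*m - 80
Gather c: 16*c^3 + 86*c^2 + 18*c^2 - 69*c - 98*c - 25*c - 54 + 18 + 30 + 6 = 16*c^3 + 104*c^2 - 192*c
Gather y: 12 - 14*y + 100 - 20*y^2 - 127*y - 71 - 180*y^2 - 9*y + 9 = -200*y^2 - 150*y + 50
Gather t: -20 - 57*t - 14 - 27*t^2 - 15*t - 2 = -27*t^2 - 72*t - 36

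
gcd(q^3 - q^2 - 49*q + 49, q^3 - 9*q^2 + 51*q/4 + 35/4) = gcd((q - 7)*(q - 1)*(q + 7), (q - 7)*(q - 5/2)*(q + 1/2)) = q - 7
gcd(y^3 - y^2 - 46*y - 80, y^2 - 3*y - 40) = y^2 - 3*y - 40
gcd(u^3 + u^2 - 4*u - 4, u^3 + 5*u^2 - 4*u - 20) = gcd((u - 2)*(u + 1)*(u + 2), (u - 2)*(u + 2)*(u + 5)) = u^2 - 4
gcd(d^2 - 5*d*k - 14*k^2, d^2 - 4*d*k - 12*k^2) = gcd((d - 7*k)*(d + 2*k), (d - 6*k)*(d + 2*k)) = d + 2*k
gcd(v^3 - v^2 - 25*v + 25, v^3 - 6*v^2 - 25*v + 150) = v^2 - 25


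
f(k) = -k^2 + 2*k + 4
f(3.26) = -0.11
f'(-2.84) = 7.68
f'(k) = 2 - 2*k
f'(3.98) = -5.96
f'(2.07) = -2.14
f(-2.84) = -9.75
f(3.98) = -3.88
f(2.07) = 3.86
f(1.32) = 4.90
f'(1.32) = -0.64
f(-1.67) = -2.13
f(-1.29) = -0.24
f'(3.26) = -4.52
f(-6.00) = -44.00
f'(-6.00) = 14.00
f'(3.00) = -4.00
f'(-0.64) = 3.28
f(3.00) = 1.00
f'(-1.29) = 4.58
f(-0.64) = 2.31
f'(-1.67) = 5.34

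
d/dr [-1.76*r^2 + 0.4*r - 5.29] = 0.4 - 3.52*r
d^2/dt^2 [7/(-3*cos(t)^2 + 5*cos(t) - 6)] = 7*(-36*sin(t)^4 - 29*sin(t)^2 - 345*cos(t)/4 + 45*cos(3*t)/4 + 79)/(3*sin(t)^2 + 5*cos(t) - 9)^3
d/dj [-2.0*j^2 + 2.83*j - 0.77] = 2.83 - 4.0*j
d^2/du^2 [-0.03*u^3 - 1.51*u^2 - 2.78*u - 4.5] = -0.18*u - 3.02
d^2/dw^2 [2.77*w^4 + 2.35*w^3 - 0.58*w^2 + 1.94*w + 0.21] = 33.24*w^2 + 14.1*w - 1.16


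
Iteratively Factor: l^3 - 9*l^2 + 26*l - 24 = (l - 3)*(l^2 - 6*l + 8) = (l - 4)*(l - 3)*(l - 2)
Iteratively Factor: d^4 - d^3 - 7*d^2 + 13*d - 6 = (d + 3)*(d^3 - 4*d^2 + 5*d - 2) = (d - 1)*(d + 3)*(d^2 - 3*d + 2) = (d - 1)^2*(d + 3)*(d - 2)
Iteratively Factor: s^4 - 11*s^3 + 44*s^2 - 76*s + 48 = (s - 3)*(s^3 - 8*s^2 + 20*s - 16) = (s - 4)*(s - 3)*(s^2 - 4*s + 4) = (s - 4)*(s - 3)*(s - 2)*(s - 2)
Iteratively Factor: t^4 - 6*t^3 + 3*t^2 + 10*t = (t - 5)*(t^3 - t^2 - 2*t) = (t - 5)*(t + 1)*(t^2 - 2*t) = t*(t - 5)*(t + 1)*(t - 2)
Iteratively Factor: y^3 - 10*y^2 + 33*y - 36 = (y - 3)*(y^2 - 7*y + 12) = (y - 3)^2*(y - 4)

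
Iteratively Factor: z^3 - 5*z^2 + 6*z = (z)*(z^2 - 5*z + 6) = z*(z - 3)*(z - 2)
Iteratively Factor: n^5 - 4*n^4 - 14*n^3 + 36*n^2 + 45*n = (n + 1)*(n^4 - 5*n^3 - 9*n^2 + 45*n) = n*(n + 1)*(n^3 - 5*n^2 - 9*n + 45) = n*(n - 3)*(n + 1)*(n^2 - 2*n - 15) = n*(n - 5)*(n - 3)*(n + 1)*(n + 3)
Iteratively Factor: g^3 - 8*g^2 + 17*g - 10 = (g - 5)*(g^2 - 3*g + 2) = (g - 5)*(g - 2)*(g - 1)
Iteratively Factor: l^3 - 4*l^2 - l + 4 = (l - 1)*(l^2 - 3*l - 4) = (l - 4)*(l - 1)*(l + 1)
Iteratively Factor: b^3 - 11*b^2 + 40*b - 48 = (b - 3)*(b^2 - 8*b + 16) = (b - 4)*(b - 3)*(b - 4)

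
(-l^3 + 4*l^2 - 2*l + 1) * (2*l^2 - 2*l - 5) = -2*l^5 + 10*l^4 - 7*l^3 - 14*l^2 + 8*l - 5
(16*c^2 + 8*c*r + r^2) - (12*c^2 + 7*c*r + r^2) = 4*c^2 + c*r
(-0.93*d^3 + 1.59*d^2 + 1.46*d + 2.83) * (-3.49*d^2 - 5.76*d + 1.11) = 3.2457*d^5 - 0.192300000000001*d^4 - 15.2861*d^3 - 16.5214*d^2 - 14.6802*d + 3.1413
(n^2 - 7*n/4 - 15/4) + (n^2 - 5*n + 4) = 2*n^2 - 27*n/4 + 1/4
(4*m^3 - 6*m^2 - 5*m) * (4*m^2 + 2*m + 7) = 16*m^5 - 16*m^4 - 4*m^3 - 52*m^2 - 35*m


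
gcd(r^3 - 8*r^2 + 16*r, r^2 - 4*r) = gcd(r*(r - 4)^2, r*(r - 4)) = r^2 - 4*r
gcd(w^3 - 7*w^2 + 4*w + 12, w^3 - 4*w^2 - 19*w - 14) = w + 1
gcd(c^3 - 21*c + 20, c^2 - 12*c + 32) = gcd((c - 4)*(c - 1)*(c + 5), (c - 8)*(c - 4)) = c - 4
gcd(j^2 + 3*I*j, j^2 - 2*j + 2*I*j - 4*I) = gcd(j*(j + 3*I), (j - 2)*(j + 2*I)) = 1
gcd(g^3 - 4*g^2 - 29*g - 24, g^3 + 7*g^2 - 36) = g + 3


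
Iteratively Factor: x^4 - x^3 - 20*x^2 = (x)*(x^3 - x^2 - 20*x) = x^2*(x^2 - x - 20) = x^2*(x + 4)*(x - 5)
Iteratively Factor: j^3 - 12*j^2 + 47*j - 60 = (j - 4)*(j^2 - 8*j + 15) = (j - 4)*(j - 3)*(j - 5)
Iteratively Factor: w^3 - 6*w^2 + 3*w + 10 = (w + 1)*(w^2 - 7*w + 10) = (w - 5)*(w + 1)*(w - 2)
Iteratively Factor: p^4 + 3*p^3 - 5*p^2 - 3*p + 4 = (p - 1)*(p^3 + 4*p^2 - p - 4) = (p - 1)*(p + 1)*(p^2 + 3*p - 4) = (p - 1)*(p + 1)*(p + 4)*(p - 1)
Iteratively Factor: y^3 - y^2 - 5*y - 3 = (y - 3)*(y^2 + 2*y + 1) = (y - 3)*(y + 1)*(y + 1)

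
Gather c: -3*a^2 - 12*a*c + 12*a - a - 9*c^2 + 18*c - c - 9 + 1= -3*a^2 + 11*a - 9*c^2 + c*(17 - 12*a) - 8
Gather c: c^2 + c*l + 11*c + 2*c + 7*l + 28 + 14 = c^2 + c*(l + 13) + 7*l + 42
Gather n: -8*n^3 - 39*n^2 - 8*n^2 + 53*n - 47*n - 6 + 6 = -8*n^3 - 47*n^2 + 6*n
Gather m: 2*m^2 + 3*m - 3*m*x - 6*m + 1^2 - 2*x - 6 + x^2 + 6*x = 2*m^2 + m*(-3*x - 3) + x^2 + 4*x - 5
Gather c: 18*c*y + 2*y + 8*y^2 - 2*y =18*c*y + 8*y^2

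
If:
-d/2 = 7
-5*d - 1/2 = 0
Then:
No Solution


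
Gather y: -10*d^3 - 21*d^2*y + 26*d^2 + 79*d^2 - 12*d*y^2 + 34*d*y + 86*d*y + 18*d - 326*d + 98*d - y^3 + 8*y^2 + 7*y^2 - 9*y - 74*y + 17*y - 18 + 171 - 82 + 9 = -10*d^3 + 105*d^2 - 210*d - y^3 + y^2*(15 - 12*d) + y*(-21*d^2 + 120*d - 66) + 80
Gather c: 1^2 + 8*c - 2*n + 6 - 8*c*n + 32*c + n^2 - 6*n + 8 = c*(40 - 8*n) + n^2 - 8*n + 15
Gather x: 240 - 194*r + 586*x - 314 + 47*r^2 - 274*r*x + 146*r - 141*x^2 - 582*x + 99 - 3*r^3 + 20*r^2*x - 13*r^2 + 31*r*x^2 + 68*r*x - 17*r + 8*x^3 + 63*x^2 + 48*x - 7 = -3*r^3 + 34*r^2 - 65*r + 8*x^3 + x^2*(31*r - 78) + x*(20*r^2 - 206*r + 52) + 18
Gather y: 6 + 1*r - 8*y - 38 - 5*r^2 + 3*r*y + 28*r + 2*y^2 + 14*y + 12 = -5*r^2 + 29*r + 2*y^2 + y*(3*r + 6) - 20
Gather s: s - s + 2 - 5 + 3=0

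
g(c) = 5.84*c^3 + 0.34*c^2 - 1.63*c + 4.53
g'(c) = 17.52*c^2 + 0.68*c - 1.63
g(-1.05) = -0.14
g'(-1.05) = 16.97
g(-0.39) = 4.87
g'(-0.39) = 0.77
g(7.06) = 2065.04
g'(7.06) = 876.43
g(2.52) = 96.04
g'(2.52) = 111.34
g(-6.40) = -1502.03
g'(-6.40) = 711.64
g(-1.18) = -2.67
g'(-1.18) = 21.96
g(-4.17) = -406.23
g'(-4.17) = 300.19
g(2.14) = 59.83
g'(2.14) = 80.06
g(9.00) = 4274.76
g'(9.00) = 1423.61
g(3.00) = 160.38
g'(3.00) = 158.09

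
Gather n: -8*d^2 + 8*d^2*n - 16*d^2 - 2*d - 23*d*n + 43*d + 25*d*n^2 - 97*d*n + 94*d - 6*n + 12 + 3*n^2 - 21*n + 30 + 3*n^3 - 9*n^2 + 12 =-24*d^2 + 135*d + 3*n^3 + n^2*(25*d - 6) + n*(8*d^2 - 120*d - 27) + 54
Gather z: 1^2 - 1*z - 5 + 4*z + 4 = 3*z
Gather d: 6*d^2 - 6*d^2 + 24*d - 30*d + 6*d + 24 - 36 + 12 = 0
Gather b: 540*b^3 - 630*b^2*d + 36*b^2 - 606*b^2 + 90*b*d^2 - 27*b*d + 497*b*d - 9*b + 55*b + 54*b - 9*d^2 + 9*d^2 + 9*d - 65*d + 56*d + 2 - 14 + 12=540*b^3 + b^2*(-630*d - 570) + b*(90*d^2 + 470*d + 100)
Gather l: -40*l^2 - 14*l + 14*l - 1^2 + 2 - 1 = -40*l^2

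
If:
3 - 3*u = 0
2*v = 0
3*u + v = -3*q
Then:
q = -1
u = 1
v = 0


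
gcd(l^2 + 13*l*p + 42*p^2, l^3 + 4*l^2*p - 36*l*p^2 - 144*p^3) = l + 6*p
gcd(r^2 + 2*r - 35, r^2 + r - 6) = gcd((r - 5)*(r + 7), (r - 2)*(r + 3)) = 1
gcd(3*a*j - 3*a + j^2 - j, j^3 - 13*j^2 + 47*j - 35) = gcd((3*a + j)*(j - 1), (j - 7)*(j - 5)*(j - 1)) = j - 1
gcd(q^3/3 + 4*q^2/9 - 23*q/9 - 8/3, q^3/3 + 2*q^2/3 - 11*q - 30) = q + 3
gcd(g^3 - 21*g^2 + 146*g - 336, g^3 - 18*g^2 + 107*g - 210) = g^2 - 13*g + 42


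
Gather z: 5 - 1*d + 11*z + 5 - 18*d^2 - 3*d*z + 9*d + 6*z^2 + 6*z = -18*d^2 + 8*d + 6*z^2 + z*(17 - 3*d) + 10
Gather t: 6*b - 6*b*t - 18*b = -6*b*t - 12*b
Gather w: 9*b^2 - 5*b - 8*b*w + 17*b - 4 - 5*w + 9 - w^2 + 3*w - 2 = 9*b^2 + 12*b - w^2 + w*(-8*b - 2) + 3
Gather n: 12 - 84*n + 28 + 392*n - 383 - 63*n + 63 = 245*n - 280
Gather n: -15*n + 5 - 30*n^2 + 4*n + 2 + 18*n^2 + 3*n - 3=-12*n^2 - 8*n + 4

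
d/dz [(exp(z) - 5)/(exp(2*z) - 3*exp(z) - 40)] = (-(exp(z) - 5)*(2*exp(z) - 3) + exp(2*z) - 3*exp(z) - 40)*exp(z)/(-exp(2*z) + 3*exp(z) + 40)^2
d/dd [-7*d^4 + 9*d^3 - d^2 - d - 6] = -28*d^3 + 27*d^2 - 2*d - 1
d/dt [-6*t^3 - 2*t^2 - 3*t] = -18*t^2 - 4*t - 3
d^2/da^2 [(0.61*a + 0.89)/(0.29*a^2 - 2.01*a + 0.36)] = ((1.936 - 1.0614*a)*(0.29*a^2 - 2.01*a + 0.36) + (0.58*a - 2.01)*(0.61*a + 0.89)*(1.16*a - 4.02))/(0.29*a^2 - 2.01*a + 0.36)^3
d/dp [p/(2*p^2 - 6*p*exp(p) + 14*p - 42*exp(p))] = (p^2 + p*(3*p*exp(p) - 2*p + 24*exp(p) - 7) - 3*p*exp(p) + 7*p - 21*exp(p))/(2*(p^2 - 3*p*exp(p) + 7*p - 21*exp(p))^2)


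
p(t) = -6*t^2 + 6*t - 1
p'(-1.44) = 23.28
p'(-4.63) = 61.56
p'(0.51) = -0.12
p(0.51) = 0.50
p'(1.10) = -7.20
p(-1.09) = -14.67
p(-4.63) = -157.40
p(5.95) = -177.72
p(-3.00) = -73.00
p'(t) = 6 - 12*t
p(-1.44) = -22.08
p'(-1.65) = 25.80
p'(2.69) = -26.28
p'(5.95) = -65.40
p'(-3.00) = 42.00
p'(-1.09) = 19.08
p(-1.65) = -27.24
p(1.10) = -1.66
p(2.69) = -28.28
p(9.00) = -433.00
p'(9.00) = -102.00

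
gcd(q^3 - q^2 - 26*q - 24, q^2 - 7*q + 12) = 1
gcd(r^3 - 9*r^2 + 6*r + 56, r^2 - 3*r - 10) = r + 2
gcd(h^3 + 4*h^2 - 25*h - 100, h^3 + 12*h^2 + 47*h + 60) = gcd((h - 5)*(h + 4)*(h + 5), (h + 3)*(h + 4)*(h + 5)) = h^2 + 9*h + 20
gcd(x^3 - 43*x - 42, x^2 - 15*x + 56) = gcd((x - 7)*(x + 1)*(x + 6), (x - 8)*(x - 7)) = x - 7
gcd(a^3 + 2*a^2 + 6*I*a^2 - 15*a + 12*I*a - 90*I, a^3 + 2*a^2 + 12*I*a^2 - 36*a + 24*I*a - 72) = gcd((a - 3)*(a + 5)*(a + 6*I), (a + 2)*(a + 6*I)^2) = a + 6*I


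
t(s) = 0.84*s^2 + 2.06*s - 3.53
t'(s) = 1.68*s + 2.06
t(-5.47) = 10.34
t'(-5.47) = -7.13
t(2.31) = 5.71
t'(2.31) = 5.94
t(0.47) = -2.38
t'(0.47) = 2.85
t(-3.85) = 0.99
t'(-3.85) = -4.41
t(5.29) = 30.87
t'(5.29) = 10.95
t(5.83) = 37.03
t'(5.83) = 11.85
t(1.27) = 0.44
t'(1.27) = 4.19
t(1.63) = 2.06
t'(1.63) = 4.80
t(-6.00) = 14.35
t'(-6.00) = -8.02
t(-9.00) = 45.97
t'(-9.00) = -13.06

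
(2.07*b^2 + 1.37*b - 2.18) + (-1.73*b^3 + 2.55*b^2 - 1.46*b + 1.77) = -1.73*b^3 + 4.62*b^2 - 0.0899999999999999*b - 0.41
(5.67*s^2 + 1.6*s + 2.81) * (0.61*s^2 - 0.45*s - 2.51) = 3.4587*s^4 - 1.5755*s^3 - 13.2376*s^2 - 5.2805*s - 7.0531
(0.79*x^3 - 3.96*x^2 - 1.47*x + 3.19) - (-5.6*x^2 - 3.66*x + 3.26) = 0.79*x^3 + 1.64*x^2 + 2.19*x - 0.0699999999999998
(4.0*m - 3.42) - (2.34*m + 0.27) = 1.66*m - 3.69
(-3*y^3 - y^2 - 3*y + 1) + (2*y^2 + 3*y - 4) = -3*y^3 + y^2 - 3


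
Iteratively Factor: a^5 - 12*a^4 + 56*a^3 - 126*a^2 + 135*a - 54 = (a - 2)*(a^4 - 10*a^3 + 36*a^2 - 54*a + 27) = (a - 3)*(a - 2)*(a^3 - 7*a^2 + 15*a - 9) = (a - 3)*(a - 2)*(a - 1)*(a^2 - 6*a + 9) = (a - 3)^2*(a - 2)*(a - 1)*(a - 3)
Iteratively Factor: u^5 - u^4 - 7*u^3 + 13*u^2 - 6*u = (u - 2)*(u^4 + u^3 - 5*u^2 + 3*u) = (u - 2)*(u + 3)*(u^3 - 2*u^2 + u) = u*(u - 2)*(u + 3)*(u^2 - 2*u + 1) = u*(u - 2)*(u - 1)*(u + 3)*(u - 1)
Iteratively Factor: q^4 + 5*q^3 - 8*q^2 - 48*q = (q + 4)*(q^3 + q^2 - 12*q) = (q + 4)^2*(q^2 - 3*q) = q*(q + 4)^2*(q - 3)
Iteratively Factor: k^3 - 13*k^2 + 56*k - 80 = (k - 4)*(k^2 - 9*k + 20) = (k - 4)^2*(k - 5)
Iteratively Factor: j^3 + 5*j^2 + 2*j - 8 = (j + 2)*(j^2 + 3*j - 4) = (j + 2)*(j + 4)*(j - 1)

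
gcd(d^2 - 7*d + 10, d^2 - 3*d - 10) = d - 5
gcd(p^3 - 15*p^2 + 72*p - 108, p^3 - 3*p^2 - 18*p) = p - 6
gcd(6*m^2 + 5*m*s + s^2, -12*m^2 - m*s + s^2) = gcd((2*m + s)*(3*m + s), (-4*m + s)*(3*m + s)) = 3*m + s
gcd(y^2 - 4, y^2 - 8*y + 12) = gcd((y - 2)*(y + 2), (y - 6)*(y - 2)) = y - 2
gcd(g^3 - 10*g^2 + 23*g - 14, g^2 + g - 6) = g - 2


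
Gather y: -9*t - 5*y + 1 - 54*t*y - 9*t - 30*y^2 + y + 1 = -18*t - 30*y^2 + y*(-54*t - 4) + 2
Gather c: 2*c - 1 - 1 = 2*c - 2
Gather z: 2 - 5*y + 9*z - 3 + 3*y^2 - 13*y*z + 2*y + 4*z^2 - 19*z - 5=3*y^2 - 3*y + 4*z^2 + z*(-13*y - 10) - 6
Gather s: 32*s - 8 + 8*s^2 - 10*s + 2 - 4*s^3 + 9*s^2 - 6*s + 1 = -4*s^3 + 17*s^2 + 16*s - 5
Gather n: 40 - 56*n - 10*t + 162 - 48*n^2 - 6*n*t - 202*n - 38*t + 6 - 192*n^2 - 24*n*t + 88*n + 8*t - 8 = -240*n^2 + n*(-30*t - 170) - 40*t + 200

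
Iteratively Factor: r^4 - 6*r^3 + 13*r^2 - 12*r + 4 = (r - 1)*(r^3 - 5*r^2 + 8*r - 4) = (r - 2)*(r - 1)*(r^2 - 3*r + 2) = (r - 2)^2*(r - 1)*(r - 1)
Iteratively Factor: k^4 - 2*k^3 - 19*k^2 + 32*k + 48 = (k - 3)*(k^3 + k^2 - 16*k - 16) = (k - 3)*(k + 1)*(k^2 - 16) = (k - 4)*(k - 3)*(k + 1)*(k + 4)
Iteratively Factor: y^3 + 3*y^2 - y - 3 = (y - 1)*(y^2 + 4*y + 3) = (y - 1)*(y + 1)*(y + 3)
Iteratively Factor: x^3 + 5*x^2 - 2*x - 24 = (x - 2)*(x^2 + 7*x + 12) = (x - 2)*(x + 4)*(x + 3)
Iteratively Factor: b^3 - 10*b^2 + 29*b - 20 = (b - 5)*(b^2 - 5*b + 4) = (b - 5)*(b - 4)*(b - 1)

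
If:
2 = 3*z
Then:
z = 2/3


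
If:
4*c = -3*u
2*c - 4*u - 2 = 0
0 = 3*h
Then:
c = 3/11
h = 0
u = -4/11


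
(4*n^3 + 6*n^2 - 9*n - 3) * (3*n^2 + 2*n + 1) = 12*n^5 + 26*n^4 - 11*n^3 - 21*n^2 - 15*n - 3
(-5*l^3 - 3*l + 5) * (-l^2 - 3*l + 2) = 5*l^5 + 15*l^4 - 7*l^3 + 4*l^2 - 21*l + 10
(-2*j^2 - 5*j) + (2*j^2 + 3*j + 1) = 1 - 2*j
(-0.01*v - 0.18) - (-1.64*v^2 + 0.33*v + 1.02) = 1.64*v^2 - 0.34*v - 1.2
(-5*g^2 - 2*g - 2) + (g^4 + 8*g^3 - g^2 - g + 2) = g^4 + 8*g^3 - 6*g^2 - 3*g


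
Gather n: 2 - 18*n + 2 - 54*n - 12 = -72*n - 8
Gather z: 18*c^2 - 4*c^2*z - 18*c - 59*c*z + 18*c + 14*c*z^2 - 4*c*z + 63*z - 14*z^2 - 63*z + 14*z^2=18*c^2 + 14*c*z^2 + z*(-4*c^2 - 63*c)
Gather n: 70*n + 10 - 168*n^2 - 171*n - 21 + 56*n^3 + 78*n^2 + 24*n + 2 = 56*n^3 - 90*n^2 - 77*n - 9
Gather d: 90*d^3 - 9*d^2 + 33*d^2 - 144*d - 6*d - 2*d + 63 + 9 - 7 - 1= 90*d^3 + 24*d^2 - 152*d + 64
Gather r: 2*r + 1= 2*r + 1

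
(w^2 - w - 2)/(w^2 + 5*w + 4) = (w - 2)/(w + 4)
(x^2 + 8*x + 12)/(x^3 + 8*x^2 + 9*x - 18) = (x + 2)/(x^2 + 2*x - 3)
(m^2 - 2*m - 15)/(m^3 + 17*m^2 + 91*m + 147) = (m - 5)/(m^2 + 14*m + 49)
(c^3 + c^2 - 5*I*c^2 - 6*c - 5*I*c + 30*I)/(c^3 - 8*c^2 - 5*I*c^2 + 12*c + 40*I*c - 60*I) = (c + 3)/(c - 6)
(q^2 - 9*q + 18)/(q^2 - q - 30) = (q - 3)/(q + 5)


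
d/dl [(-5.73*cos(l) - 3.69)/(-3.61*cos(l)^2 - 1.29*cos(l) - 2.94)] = (20.6853*cos(l)^2 + 26.6418*cos(l) - 12.0861)*sin(l)/(13.0321*cos(l)^4 + 9.3138*cos(l)^3 + 22.8909*cos(l)^2 + 7.5852*cos(l) + 8.6436)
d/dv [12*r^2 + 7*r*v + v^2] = 7*r + 2*v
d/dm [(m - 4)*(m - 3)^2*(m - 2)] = 4*m^3 - 36*m^2 + 106*m - 102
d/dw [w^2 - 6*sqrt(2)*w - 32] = 2*w - 6*sqrt(2)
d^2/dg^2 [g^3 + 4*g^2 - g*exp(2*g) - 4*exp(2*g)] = -4*g*exp(2*g) + 6*g - 20*exp(2*g) + 8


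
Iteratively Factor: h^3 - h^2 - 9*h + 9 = (h + 3)*(h^2 - 4*h + 3) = (h - 1)*(h + 3)*(h - 3)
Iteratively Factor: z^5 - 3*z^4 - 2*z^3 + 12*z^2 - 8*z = (z - 2)*(z^4 - z^3 - 4*z^2 + 4*z) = (z - 2)*(z - 1)*(z^3 - 4*z) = z*(z - 2)*(z - 1)*(z^2 - 4) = z*(z - 2)*(z - 1)*(z + 2)*(z - 2)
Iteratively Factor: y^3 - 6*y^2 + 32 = (y + 2)*(y^2 - 8*y + 16) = (y - 4)*(y + 2)*(y - 4)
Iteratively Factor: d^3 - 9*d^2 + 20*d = (d - 5)*(d^2 - 4*d) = (d - 5)*(d - 4)*(d)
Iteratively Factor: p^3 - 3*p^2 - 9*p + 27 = (p - 3)*(p^2 - 9) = (p - 3)*(p + 3)*(p - 3)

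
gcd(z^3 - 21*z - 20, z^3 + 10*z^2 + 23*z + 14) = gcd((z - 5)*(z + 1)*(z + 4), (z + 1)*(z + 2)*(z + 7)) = z + 1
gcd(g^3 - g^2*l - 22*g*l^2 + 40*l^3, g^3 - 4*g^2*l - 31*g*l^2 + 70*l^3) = g^2 + 3*g*l - 10*l^2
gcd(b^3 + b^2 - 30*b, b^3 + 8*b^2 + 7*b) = b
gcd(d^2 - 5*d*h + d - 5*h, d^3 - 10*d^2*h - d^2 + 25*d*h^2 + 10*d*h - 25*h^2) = d - 5*h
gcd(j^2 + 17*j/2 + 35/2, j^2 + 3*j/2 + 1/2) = 1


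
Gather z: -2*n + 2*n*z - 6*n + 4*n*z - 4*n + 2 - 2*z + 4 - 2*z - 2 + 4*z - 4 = 6*n*z - 12*n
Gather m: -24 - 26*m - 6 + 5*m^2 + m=5*m^2 - 25*m - 30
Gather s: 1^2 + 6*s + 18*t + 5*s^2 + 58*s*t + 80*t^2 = 5*s^2 + s*(58*t + 6) + 80*t^2 + 18*t + 1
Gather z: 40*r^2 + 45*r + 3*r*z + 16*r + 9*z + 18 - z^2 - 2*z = 40*r^2 + 61*r - z^2 + z*(3*r + 7) + 18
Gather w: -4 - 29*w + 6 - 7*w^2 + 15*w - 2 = -7*w^2 - 14*w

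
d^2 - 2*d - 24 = (d - 6)*(d + 4)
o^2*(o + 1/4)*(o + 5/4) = o^4 + 3*o^3/2 + 5*o^2/16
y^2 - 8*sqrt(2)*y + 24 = (y - 6*sqrt(2))*(y - 2*sqrt(2))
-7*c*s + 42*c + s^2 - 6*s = (-7*c + s)*(s - 6)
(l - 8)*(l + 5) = l^2 - 3*l - 40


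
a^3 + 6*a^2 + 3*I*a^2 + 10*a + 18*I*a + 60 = (a + 6)*(a - 2*I)*(a + 5*I)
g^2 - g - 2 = (g - 2)*(g + 1)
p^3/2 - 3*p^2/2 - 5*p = p*(p/2 + 1)*(p - 5)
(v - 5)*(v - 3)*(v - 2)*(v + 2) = v^4 - 8*v^3 + 11*v^2 + 32*v - 60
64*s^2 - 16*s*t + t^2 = (-8*s + t)^2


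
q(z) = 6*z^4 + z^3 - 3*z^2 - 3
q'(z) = 24*z^3 + 3*z^2 - 6*z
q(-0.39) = -3.38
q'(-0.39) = 1.37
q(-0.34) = -3.31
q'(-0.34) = 1.44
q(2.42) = 199.39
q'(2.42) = 343.19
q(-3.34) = 672.96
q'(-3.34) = -840.73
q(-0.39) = -3.38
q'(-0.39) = 1.37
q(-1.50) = 17.25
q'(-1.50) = -65.25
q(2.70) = 313.68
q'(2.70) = 478.06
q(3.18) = 612.38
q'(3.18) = 783.04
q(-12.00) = 122253.00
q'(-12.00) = -40968.00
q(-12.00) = 122253.00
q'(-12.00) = -40968.00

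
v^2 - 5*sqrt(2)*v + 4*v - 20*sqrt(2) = (v + 4)*(v - 5*sqrt(2))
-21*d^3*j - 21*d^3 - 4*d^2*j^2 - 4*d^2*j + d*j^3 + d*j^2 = (-7*d + j)*(3*d + j)*(d*j + d)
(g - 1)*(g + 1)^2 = g^3 + g^2 - g - 1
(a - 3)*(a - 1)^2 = a^3 - 5*a^2 + 7*a - 3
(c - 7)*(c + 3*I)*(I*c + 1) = I*c^3 - 2*c^2 - 7*I*c^2 + 14*c + 3*I*c - 21*I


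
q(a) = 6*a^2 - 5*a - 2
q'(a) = 12*a - 5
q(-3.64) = 95.70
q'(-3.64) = -48.68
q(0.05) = -2.24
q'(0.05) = -4.40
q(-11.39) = 833.34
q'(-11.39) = -141.68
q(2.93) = 34.86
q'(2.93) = 30.16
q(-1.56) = 20.40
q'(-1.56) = -23.72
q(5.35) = 142.98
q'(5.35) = 59.20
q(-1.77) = 25.65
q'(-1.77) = -26.24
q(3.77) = 64.43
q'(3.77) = 40.24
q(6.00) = 184.00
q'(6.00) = 67.00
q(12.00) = 802.00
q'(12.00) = 139.00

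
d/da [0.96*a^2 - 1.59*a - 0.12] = 1.92*a - 1.59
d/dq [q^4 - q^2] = 4*q^3 - 2*q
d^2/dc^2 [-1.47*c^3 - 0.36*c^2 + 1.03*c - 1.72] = -8.82*c - 0.72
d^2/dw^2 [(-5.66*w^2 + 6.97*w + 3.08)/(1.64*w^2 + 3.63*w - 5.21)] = (-1.4210854715202e-14*w^4 + 104.883248*w^3 - 240.464016*w^2 + 467.341944*w + 90.169458)/(4.410944*w^6 + 29.289744*w^5 + 22.7919*w^4 - 138.264885*w^3 - 72.405975*w^2 + 295.599249*w - 141.420761)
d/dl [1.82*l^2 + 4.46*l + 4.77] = 3.64*l + 4.46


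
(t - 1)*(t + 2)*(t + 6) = t^3 + 7*t^2 + 4*t - 12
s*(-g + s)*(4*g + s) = -4*g^2*s + 3*g*s^2 + s^3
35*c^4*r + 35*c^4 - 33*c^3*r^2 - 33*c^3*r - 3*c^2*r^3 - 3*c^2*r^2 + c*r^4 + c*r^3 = (-7*c + r)*(-c + r)*(5*c + r)*(c*r + c)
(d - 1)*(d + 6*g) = d^2 + 6*d*g - d - 6*g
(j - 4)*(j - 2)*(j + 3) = j^3 - 3*j^2 - 10*j + 24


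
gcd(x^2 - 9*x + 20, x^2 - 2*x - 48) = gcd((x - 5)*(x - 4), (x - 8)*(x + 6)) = 1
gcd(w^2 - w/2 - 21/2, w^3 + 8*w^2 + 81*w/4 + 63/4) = w + 3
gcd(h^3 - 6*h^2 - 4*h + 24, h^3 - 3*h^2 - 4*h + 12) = h^2 - 4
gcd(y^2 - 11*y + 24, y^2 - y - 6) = y - 3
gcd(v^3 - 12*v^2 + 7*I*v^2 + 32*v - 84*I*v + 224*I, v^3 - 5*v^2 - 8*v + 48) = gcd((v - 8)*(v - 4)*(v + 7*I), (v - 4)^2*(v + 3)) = v - 4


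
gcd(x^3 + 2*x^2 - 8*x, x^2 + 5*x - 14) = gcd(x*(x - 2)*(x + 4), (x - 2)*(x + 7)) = x - 2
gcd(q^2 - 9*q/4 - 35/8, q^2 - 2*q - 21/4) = q - 7/2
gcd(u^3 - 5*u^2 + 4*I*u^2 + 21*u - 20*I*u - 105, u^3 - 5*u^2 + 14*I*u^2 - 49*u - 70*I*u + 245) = u^2 + u*(-5 + 7*I) - 35*I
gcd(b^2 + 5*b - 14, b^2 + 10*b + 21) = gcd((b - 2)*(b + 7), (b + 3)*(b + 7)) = b + 7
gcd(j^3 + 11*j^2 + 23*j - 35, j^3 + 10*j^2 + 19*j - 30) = j^2 + 4*j - 5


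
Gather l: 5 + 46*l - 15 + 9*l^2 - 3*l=9*l^2 + 43*l - 10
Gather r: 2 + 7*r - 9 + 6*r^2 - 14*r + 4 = 6*r^2 - 7*r - 3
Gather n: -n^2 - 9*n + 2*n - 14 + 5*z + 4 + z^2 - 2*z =-n^2 - 7*n + z^2 + 3*z - 10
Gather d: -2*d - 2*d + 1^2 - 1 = -4*d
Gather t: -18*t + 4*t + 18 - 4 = 14 - 14*t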